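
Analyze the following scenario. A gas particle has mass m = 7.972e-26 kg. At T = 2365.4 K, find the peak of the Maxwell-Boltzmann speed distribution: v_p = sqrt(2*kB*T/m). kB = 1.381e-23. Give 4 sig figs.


Step 1: Numerator = 2*kB*T = 2*1.381e-23*2365.4 = 6.533e-20
Step 2: Ratio = 6.533e-20 / 7.972e-26 = 8.195e+05
Step 3: v_p = sqrt(8.195e+05) = 905.3 m/s

905.3


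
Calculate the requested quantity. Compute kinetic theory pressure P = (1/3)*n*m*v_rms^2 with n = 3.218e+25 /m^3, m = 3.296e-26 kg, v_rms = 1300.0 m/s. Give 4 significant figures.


Step 1: v_rms^2 = 1300.0^2 = 1.69e+06
Step 2: n*m = 3.218e+25*3.296e-26 = 1.061
Step 3: P = (1/3)*1.061*1.69e+06 = 5.975e+05 Pa

5.975e+05


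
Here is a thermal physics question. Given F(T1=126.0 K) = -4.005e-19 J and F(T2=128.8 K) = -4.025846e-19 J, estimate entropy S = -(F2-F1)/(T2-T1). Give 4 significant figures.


Step 1: dF = F2 - F1 = -4.025846e-19 - (-4.005e-19) = -2.0846e-21 J
Step 2: dT = T2 - T1 = 128.8 - 126.0 = 2.8 K
Step 3: S = -dF/dT = -(-2.0846e-21)/2.8 = 7.445e-22 J/K

7.445e-22


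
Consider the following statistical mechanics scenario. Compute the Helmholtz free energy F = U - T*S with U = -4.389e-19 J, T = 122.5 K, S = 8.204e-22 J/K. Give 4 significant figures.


Step 1: T*S = 122.5 * 8.204e-22 = 1.005e-19 J
Step 2: F = U - T*S = -4.389e-19 - 1.005e-19
Step 3: F = -5.394e-19 J

-5.394e-19


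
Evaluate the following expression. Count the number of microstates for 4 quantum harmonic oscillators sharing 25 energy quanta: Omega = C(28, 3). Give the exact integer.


Step 1: Use binomial coefficient C(28, 3)
Step 2: Numerator = 28! / 25!
Step 3: Denominator = 3!
Step 4: Omega = 3276

3276


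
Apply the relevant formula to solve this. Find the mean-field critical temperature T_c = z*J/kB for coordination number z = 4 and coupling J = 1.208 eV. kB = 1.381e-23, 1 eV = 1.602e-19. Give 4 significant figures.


Step 1: z*J = 4*1.208 = 4.832 eV
Step 2: Convert to Joules: 4.832*1.602e-19 = 7.741e-19 J
Step 3: T_c = 7.741e-19 / 1.381e-23 = 5.605e+04 K

5.605e+04


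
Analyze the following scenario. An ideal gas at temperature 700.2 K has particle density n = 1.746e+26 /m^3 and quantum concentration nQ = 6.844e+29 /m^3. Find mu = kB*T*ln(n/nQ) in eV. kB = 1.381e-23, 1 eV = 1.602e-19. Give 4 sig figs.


Step 1: n/nQ = 1.746e+26/6.844e+29 = 0.0002551
Step 2: ln(n/nQ) = -8.274
Step 3: mu = kB*T*ln(n/nQ) = 9.67e-21*-8.274 = -8.001e-20 J
Step 4: Convert to eV: -8.001e-20/1.602e-19 = -0.4994 eV

-0.4994


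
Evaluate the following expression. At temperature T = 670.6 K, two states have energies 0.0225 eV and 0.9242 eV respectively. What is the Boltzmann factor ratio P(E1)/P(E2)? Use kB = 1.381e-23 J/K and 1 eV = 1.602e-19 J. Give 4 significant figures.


Step 1: Compute energy difference dE = E1 - E2 = 0.0225 - 0.9242 = -0.9017 eV
Step 2: Convert to Joules: dE_J = -0.9017 * 1.602e-19 = -1.445e-19 J
Step 3: Compute exponent = -dE_J / (kB * T) = -(-1.445e-19) / (1.381e-23 * 670.6) = 15.6
Step 4: P(E1)/P(E2) = exp(15.6) = 5.944e+06

5.944e+06


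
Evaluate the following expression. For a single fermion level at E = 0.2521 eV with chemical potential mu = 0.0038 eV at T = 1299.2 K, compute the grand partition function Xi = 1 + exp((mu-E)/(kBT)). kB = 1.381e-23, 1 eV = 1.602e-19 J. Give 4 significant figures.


Step 1: (mu - E) = 0.0038 - 0.2521 = -0.2483 eV
Step 2: x = (mu-E)*eV/(kB*T) = -0.2483*1.602e-19/(1.381e-23*1299.2) = -2.217
Step 3: exp(x) = 0.1089
Step 4: Xi = 1 + 0.1089 = 1.109

1.109


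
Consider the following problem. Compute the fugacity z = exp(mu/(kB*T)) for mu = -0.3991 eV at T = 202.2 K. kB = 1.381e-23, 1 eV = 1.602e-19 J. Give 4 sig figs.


Step 1: Convert mu to Joules: -0.3991*1.602e-19 = -6.394e-20 J
Step 2: kB*T = 1.381e-23*202.2 = 2.792e-21 J
Step 3: mu/(kB*T) = -22.9
Step 4: z = exp(-22.9) = 1.138e-10

1.138e-10


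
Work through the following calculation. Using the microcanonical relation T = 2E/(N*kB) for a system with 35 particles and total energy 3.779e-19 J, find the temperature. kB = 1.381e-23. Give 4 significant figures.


Step 1: Numerator = 2*E = 2*3.779e-19 = 7.558e-19 J
Step 2: Denominator = N*kB = 35*1.381e-23 = 4.833e-22
Step 3: T = 7.558e-19 / 4.833e-22 = 1564 K

1564


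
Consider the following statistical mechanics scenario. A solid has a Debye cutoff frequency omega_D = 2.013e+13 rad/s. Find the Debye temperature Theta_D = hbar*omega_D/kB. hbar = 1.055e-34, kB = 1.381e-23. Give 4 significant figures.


Step 1: hbar*omega_D = 1.055e-34 * 2.013e+13 = 2.124e-21 J
Step 2: Theta_D = 2.124e-21 / 1.381e-23
Step 3: Theta_D = 153.8 K

153.8


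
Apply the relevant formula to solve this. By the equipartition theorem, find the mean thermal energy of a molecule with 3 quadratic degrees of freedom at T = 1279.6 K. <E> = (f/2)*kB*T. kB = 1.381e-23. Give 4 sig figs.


Step 1: f/2 = 3/2 = 1.5
Step 2: kB*T = 1.381e-23 * 1279.6 = 1.767e-20
Step 3: <E> = 1.5 * 1.767e-20 = 2.651e-20 J

2.651e-20


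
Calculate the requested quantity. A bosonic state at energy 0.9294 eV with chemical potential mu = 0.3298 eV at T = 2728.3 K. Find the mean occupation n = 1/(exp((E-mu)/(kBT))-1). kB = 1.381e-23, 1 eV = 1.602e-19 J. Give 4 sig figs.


Step 1: (E - mu) = 0.5996 eV
Step 2: x = (E-mu)*eV/(kB*T) = 0.5996*1.602e-19/(1.381e-23*2728.3) = 2.549
Step 3: exp(x) = 12.8
Step 4: n = 1/(exp(x)-1) = 0.08475

0.08475


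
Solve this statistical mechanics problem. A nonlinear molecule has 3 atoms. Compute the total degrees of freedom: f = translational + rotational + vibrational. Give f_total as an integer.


Step 1: Translational DOF = 3
Step 2: Rotational DOF (nonlinear) = 3
Step 3: Vibrational DOF = 3*3 - 6 = 3
Step 4: Total = 3 + 3 + 3 = 9

9


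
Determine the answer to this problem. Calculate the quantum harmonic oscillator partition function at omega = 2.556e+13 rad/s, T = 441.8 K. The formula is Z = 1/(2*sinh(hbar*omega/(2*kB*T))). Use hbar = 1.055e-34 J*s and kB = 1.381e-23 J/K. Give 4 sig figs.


Step 1: Compute x = hbar*omega/(kB*T) = 1.055e-34*2.556e+13/(1.381e-23*441.8) = 0.442
Step 2: x/2 = 0.221
Step 3: sinh(x/2) = 0.2228
Step 4: Z = 1/(2*0.2228) = 2.244

2.244


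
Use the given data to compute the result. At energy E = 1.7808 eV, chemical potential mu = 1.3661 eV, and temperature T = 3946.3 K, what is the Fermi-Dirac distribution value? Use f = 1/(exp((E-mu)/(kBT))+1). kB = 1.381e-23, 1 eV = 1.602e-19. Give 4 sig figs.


Step 1: (E - mu) = 1.7808 - 1.3661 = 0.4147 eV
Step 2: Convert: (E-mu)*eV = 6.643e-20 J
Step 3: x = (E-mu)*eV/(kB*T) = 1.219
Step 4: f = 1/(exp(1.219)+1) = 0.2281

0.2281


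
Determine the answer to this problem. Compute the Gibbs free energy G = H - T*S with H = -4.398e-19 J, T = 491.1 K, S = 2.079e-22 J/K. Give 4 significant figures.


Step 1: T*S = 491.1 * 2.079e-22 = 1.021e-19 J
Step 2: G = H - T*S = -4.398e-19 - 1.021e-19
Step 3: G = -5.419e-19 J

-5.419e-19


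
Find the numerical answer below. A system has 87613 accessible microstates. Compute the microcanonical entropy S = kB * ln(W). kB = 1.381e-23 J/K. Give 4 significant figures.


Step 1: ln(W) = ln(87613) = 11.38
Step 2: S = kB * ln(W) = 1.381e-23 * 11.38
Step 3: S = 1.572e-22 J/K

1.572e-22


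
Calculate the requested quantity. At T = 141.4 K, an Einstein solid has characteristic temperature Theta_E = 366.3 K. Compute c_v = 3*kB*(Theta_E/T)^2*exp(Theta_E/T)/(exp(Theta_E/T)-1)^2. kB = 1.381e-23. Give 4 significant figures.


Step 1: x = Theta_E/T = 366.3/141.4 = 2.591
Step 2: x^2 = 6.711
Step 3: exp(x) = 13.34
Step 4: c_v = 3*1.381e-23*6.711*13.34/(13.34-1)^2 = 2.436e-23

2.436e-23


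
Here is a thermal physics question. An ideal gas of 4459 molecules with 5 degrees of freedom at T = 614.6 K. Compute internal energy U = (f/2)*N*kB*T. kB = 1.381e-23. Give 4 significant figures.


Step 1: f/2 = 5/2 = 2.5
Step 2: N*kB*T = 4459*1.381e-23*614.6 = 3.785e-17
Step 3: U = 2.5 * 3.785e-17 = 9.462e-17 J

9.462e-17


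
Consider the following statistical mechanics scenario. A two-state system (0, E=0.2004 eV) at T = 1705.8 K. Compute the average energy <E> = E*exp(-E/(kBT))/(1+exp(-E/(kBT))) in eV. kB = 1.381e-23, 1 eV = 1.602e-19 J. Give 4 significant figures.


Step 1: beta*E = 0.2004*1.602e-19/(1.381e-23*1705.8) = 1.363
Step 2: exp(-beta*E) = 0.2559
Step 3: <E> = 0.2004*0.2559/(1+0.2559) = 0.04084 eV

0.04084


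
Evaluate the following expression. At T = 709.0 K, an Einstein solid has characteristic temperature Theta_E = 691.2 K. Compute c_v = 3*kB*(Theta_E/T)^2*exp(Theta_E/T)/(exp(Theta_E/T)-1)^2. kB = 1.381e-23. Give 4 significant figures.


Step 1: x = Theta_E/T = 691.2/709.0 = 0.9749
Step 2: x^2 = 0.9504
Step 3: exp(x) = 2.651
Step 4: c_v = 3*1.381e-23*0.9504*2.651/(2.651-1)^2 = 3.83e-23

3.83e-23


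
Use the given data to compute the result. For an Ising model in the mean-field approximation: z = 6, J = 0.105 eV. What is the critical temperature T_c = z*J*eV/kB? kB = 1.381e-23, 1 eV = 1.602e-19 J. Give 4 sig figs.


Step 1: z*J = 6*0.105 = 0.63 eV
Step 2: Convert to Joules: 0.63*1.602e-19 = 1.009e-19 J
Step 3: T_c = 1.009e-19 / 1.381e-23 = 7308 K

7308


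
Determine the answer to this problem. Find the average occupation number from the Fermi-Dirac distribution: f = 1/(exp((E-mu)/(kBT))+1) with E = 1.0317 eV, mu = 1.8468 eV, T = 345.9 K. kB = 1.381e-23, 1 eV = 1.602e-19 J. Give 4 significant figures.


Step 1: (E - mu) = 1.0317 - 1.8468 = -0.8151 eV
Step 2: Convert: (E-mu)*eV = -1.306e-19 J
Step 3: x = (E-mu)*eV/(kB*T) = -27.34
Step 4: f = 1/(exp(-27.34)+1) = 1

1


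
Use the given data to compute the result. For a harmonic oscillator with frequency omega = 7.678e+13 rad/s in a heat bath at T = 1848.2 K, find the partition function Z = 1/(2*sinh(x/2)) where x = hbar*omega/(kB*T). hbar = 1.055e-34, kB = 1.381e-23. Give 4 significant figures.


Step 1: Compute x = hbar*omega/(kB*T) = 1.055e-34*7.678e+13/(1.381e-23*1848.2) = 0.3174
Step 2: x/2 = 0.1587
Step 3: sinh(x/2) = 0.1593
Step 4: Z = 1/(2*0.1593) = 3.138

3.138


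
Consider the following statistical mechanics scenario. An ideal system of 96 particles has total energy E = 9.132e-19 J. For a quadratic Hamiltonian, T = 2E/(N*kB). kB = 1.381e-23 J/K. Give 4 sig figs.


Step 1: Numerator = 2*E = 2*9.132e-19 = 1.826e-18 J
Step 2: Denominator = N*kB = 96*1.381e-23 = 1.326e-21
Step 3: T = 1.826e-18 / 1.326e-21 = 1378 K

1378


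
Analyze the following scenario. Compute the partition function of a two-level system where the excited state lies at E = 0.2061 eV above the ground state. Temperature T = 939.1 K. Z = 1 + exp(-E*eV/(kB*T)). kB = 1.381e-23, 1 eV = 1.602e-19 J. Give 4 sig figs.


Step 1: Compute beta*E = E*eV/(kB*T) = 0.2061*1.602e-19/(1.381e-23*939.1) = 2.546
Step 2: exp(-beta*E) = exp(-2.546) = 0.07841
Step 3: Z = 1 + 0.07841 = 1.078

1.078


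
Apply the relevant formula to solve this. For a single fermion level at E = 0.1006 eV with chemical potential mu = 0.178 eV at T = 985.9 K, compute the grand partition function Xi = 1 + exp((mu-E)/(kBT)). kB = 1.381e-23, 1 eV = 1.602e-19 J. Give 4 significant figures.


Step 1: (mu - E) = 0.178 - 0.1006 = 0.0774 eV
Step 2: x = (mu-E)*eV/(kB*T) = 0.0774*1.602e-19/(1.381e-23*985.9) = 0.9107
Step 3: exp(x) = 2.486
Step 4: Xi = 1 + 2.486 = 3.486

3.486


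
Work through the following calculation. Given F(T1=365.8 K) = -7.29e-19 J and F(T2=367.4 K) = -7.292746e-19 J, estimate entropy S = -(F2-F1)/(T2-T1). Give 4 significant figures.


Step 1: dF = F2 - F1 = -7.292746e-19 - (-7.29e-19) = -2.746e-22 J
Step 2: dT = T2 - T1 = 367.4 - 365.8 = 1.6 K
Step 3: S = -dF/dT = -(-2.746e-22)/1.6 = 1.716e-22 J/K

1.716e-22


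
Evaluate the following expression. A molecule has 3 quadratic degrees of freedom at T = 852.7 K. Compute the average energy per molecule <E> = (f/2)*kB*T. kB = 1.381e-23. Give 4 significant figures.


Step 1: f/2 = 3/2 = 1.5
Step 2: kB*T = 1.381e-23 * 852.7 = 1.178e-20
Step 3: <E> = 1.5 * 1.178e-20 = 1.766e-20 J

1.766e-20


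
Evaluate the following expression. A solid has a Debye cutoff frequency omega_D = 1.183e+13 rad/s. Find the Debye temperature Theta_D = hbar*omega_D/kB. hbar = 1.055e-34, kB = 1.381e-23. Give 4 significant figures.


Step 1: hbar*omega_D = 1.055e-34 * 1.183e+13 = 1.248e-21 J
Step 2: Theta_D = 1.248e-21 / 1.381e-23
Step 3: Theta_D = 90.37 K

90.37


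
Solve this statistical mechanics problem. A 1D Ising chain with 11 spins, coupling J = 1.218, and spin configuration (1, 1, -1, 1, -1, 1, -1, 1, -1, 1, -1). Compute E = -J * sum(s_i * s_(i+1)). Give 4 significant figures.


Step 1: Nearest-neighbor products: 1, -1, -1, -1, -1, -1, -1, -1, -1, -1
Step 2: Sum of products = -8
Step 3: E = -1.218 * -8 = 9.744

9.744


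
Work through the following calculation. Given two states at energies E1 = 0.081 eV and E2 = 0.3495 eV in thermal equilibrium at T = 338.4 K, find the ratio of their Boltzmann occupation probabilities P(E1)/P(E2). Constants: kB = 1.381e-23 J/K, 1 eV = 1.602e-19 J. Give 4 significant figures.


Step 1: Compute energy difference dE = E1 - E2 = 0.081 - 0.3495 = -0.2685 eV
Step 2: Convert to Joules: dE_J = -0.2685 * 1.602e-19 = -4.301e-20 J
Step 3: Compute exponent = -dE_J / (kB * T) = -(-4.301e-20) / (1.381e-23 * 338.4) = 9.204
Step 4: P(E1)/P(E2) = exp(9.204) = 9938

9938


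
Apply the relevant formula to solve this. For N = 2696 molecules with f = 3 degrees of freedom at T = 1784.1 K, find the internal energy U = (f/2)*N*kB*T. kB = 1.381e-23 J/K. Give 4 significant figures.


Step 1: f/2 = 3/2 = 1.5
Step 2: N*kB*T = 2696*1.381e-23*1784.1 = 6.643e-17
Step 3: U = 1.5 * 6.643e-17 = 9.964e-17 J

9.964e-17


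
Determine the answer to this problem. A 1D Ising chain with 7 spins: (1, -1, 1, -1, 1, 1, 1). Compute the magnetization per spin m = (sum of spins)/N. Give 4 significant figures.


Step 1: Count up spins (+1): 5, down spins (-1): 2
Step 2: Total magnetization M = 5 - 2 = 3
Step 3: m = M/N = 3/7 = 0.4286

0.4286


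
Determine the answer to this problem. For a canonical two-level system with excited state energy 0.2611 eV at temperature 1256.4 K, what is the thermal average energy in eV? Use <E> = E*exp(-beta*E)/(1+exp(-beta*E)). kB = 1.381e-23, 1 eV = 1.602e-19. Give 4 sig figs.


Step 1: beta*E = 0.2611*1.602e-19/(1.381e-23*1256.4) = 2.411
Step 2: exp(-beta*E) = 0.08975
Step 3: <E> = 0.2611*0.08975/(1+0.08975) = 0.0215 eV

0.0215


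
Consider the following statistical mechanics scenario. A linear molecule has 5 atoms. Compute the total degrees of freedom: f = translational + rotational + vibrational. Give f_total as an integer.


Step 1: Translational DOF = 3
Step 2: Rotational DOF (linear) = 2
Step 3: Vibrational DOF = 3*5 - 5 = 10
Step 4: Total = 3 + 2 + 10 = 15

15


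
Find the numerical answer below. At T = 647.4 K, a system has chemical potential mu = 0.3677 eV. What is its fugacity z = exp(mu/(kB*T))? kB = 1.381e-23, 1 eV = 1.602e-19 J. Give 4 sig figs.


Step 1: Convert mu to Joules: 0.3677*1.602e-19 = 5.891e-20 J
Step 2: kB*T = 1.381e-23*647.4 = 8.941e-21 J
Step 3: mu/(kB*T) = 6.589
Step 4: z = exp(6.589) = 726.7

726.7


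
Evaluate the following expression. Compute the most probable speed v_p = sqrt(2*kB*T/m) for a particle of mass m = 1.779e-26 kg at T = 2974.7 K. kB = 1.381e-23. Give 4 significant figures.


Step 1: Numerator = 2*kB*T = 2*1.381e-23*2974.7 = 8.216e-20
Step 2: Ratio = 8.216e-20 / 1.779e-26 = 4.618e+06
Step 3: v_p = sqrt(4.618e+06) = 2149 m/s

2149


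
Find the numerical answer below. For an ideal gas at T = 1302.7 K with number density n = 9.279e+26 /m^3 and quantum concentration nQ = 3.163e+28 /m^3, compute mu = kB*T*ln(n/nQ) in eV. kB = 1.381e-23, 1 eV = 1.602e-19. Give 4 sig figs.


Step 1: n/nQ = 9.279e+26/3.163e+28 = 0.02934
Step 2: ln(n/nQ) = -3.529
Step 3: mu = kB*T*ln(n/nQ) = 1.799e-20*-3.529 = -6.349e-20 J
Step 4: Convert to eV: -6.349e-20/1.602e-19 = -0.3963 eV

-0.3963


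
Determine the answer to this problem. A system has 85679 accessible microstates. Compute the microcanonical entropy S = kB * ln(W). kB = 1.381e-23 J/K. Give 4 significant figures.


Step 1: ln(W) = ln(85679) = 11.36
Step 2: S = kB * ln(W) = 1.381e-23 * 11.36
Step 3: S = 1.569e-22 J/K

1.569e-22


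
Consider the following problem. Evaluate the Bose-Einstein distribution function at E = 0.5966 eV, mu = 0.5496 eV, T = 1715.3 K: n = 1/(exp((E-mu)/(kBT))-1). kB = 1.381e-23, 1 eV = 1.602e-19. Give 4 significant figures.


Step 1: (E - mu) = 0.047 eV
Step 2: x = (E-mu)*eV/(kB*T) = 0.047*1.602e-19/(1.381e-23*1715.3) = 0.3179
Step 3: exp(x) = 1.374
Step 4: n = 1/(exp(x)-1) = 2.673

2.673


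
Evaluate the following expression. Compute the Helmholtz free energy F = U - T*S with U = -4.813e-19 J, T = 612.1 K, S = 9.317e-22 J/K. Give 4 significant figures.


Step 1: T*S = 612.1 * 9.317e-22 = 5.703e-19 J
Step 2: F = U - T*S = -4.813e-19 - 5.703e-19
Step 3: F = -1.052e-18 J

-1.052e-18


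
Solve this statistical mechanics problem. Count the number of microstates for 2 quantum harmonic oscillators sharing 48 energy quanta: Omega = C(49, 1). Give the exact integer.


Step 1: Use binomial coefficient C(49, 1)
Step 2: Numerator = 49! / 48!
Step 3: Denominator = 1!
Step 4: Omega = 49

49


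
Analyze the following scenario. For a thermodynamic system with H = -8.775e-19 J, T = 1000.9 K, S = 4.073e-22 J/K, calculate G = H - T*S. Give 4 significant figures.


Step 1: T*S = 1000.9 * 4.073e-22 = 4.077e-19 J
Step 2: G = H - T*S = -8.775e-19 - 4.077e-19
Step 3: G = -1.285e-18 J

-1.285e-18


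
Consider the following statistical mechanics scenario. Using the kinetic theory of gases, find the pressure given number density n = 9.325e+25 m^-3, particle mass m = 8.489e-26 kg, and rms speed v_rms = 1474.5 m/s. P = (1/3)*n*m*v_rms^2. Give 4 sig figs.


Step 1: v_rms^2 = 1474.5^2 = 2.174e+06
Step 2: n*m = 9.325e+25*8.489e-26 = 7.916
Step 3: P = (1/3)*7.916*2.174e+06 = 5.737e+06 Pa

5.737e+06


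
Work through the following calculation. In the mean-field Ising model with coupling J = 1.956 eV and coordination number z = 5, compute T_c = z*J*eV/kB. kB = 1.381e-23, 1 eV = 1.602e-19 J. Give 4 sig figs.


Step 1: z*J = 5*1.956 = 9.78 eV
Step 2: Convert to Joules: 9.78*1.602e-19 = 1.567e-18 J
Step 3: T_c = 1.567e-18 / 1.381e-23 = 1.135e+05 K

1.135e+05


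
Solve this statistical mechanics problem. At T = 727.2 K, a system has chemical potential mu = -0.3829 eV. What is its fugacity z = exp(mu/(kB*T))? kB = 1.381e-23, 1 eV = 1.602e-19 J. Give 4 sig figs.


Step 1: Convert mu to Joules: -0.3829*1.602e-19 = -6.134e-20 J
Step 2: kB*T = 1.381e-23*727.2 = 1.004e-20 J
Step 3: mu/(kB*T) = -6.108
Step 4: z = exp(-6.108) = 0.002225

0.002225


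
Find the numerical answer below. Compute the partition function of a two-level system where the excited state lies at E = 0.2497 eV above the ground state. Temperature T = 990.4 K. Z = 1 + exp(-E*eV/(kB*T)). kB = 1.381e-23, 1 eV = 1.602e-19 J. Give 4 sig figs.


Step 1: Compute beta*E = E*eV/(kB*T) = 0.2497*1.602e-19/(1.381e-23*990.4) = 2.925
Step 2: exp(-beta*E) = exp(-2.925) = 0.05368
Step 3: Z = 1 + 0.05368 = 1.054

1.054


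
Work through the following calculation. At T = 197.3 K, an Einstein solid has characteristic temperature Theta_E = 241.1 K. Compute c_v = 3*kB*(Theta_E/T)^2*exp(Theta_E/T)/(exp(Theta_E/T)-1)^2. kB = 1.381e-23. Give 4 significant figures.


Step 1: x = Theta_E/T = 241.1/197.3 = 1.222
Step 2: x^2 = 1.493
Step 3: exp(x) = 3.394
Step 4: c_v = 3*1.381e-23*1.493*3.394/(3.394-1)^2 = 3.664e-23

3.664e-23


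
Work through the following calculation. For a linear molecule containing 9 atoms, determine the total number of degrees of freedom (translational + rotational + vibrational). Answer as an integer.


Step 1: Translational DOF = 3
Step 2: Rotational DOF (linear) = 2
Step 3: Vibrational DOF = 3*9 - 5 = 22
Step 4: Total = 3 + 2 + 22 = 27

27


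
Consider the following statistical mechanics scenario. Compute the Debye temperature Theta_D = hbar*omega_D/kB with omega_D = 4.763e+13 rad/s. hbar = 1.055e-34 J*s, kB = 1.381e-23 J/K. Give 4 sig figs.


Step 1: hbar*omega_D = 1.055e-34 * 4.763e+13 = 5.025e-21 J
Step 2: Theta_D = 5.025e-21 / 1.381e-23
Step 3: Theta_D = 363.9 K

363.9


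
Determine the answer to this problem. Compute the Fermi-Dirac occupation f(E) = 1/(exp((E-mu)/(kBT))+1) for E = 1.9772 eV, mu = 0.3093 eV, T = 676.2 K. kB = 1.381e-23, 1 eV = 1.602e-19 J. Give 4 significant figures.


Step 1: (E - mu) = 1.9772 - 0.3093 = 1.668 eV
Step 2: Convert: (E-mu)*eV = 2.672e-19 J
Step 3: x = (E-mu)*eV/(kB*T) = 28.61
Step 4: f = 1/(exp(28.61)+1) = 3.746e-13

3.746e-13


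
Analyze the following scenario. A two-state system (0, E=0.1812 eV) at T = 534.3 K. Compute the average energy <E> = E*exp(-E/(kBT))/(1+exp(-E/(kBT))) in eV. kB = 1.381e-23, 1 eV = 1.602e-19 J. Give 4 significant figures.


Step 1: beta*E = 0.1812*1.602e-19/(1.381e-23*534.3) = 3.934
Step 2: exp(-beta*E) = 0.01956
Step 3: <E> = 0.1812*0.01956/(1+0.01956) = 0.003477 eV

0.003477


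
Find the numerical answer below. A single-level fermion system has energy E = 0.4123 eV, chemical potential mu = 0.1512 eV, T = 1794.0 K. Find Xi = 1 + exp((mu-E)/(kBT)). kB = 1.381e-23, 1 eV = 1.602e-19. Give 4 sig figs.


Step 1: (mu - E) = 0.1512 - 0.4123 = -0.2611 eV
Step 2: x = (mu-E)*eV/(kB*T) = -0.2611*1.602e-19/(1.381e-23*1794.0) = -1.688
Step 3: exp(x) = 0.1848
Step 4: Xi = 1 + 0.1848 = 1.185

1.185


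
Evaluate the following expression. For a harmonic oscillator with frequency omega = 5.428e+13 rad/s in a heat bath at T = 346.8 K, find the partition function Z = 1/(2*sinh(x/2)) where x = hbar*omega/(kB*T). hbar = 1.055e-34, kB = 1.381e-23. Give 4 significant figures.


Step 1: Compute x = hbar*omega/(kB*T) = 1.055e-34*5.428e+13/(1.381e-23*346.8) = 1.196
Step 2: x/2 = 0.5978
Step 3: sinh(x/2) = 0.6341
Step 4: Z = 1/(2*0.6341) = 0.7885

0.7885


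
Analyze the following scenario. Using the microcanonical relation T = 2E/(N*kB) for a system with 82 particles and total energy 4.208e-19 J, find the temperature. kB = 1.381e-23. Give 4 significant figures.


Step 1: Numerator = 2*E = 2*4.208e-19 = 8.416e-19 J
Step 2: Denominator = N*kB = 82*1.381e-23 = 1.132e-21
Step 3: T = 8.416e-19 / 1.132e-21 = 743.2 K

743.2


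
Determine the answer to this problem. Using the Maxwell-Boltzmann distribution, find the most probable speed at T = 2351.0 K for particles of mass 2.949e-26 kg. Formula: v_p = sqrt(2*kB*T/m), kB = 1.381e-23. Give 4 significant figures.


Step 1: Numerator = 2*kB*T = 2*1.381e-23*2351.0 = 6.493e-20
Step 2: Ratio = 6.493e-20 / 2.949e-26 = 2.202e+06
Step 3: v_p = sqrt(2.202e+06) = 1484 m/s

1484


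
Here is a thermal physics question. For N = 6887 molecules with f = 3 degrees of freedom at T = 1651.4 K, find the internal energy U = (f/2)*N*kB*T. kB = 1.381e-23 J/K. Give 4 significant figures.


Step 1: f/2 = 3/2 = 1.5
Step 2: N*kB*T = 6887*1.381e-23*1651.4 = 1.571e-16
Step 3: U = 1.5 * 1.571e-16 = 2.356e-16 J

2.356e-16


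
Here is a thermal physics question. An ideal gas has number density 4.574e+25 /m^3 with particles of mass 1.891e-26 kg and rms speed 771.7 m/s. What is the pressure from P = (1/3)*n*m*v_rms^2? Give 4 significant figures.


Step 1: v_rms^2 = 771.7^2 = 5.955e+05
Step 2: n*m = 4.574e+25*1.891e-26 = 0.8649
Step 3: P = (1/3)*0.8649*5.955e+05 = 1.717e+05 Pa

1.717e+05


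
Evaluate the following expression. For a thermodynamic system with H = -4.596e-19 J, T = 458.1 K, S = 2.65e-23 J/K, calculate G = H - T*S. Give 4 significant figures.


Step 1: T*S = 458.1 * 2.65e-23 = 1.214e-20 J
Step 2: G = H - T*S = -4.596e-19 - 1.214e-20
Step 3: G = -4.717e-19 J

-4.717e-19


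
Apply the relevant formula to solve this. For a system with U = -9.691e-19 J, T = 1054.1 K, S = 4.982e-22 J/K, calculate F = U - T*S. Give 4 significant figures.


Step 1: T*S = 1054.1 * 4.982e-22 = 5.252e-19 J
Step 2: F = U - T*S = -9.691e-19 - 5.252e-19
Step 3: F = -1.494e-18 J

-1.494e-18


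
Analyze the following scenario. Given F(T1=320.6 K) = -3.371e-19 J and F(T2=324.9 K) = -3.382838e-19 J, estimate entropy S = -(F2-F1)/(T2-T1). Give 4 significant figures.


Step 1: dF = F2 - F1 = -3.382838e-19 - (-3.371e-19) = -1.1838e-21 J
Step 2: dT = T2 - T1 = 324.9 - 320.6 = 4.3 K
Step 3: S = -dF/dT = -(-1.1838e-21)/4.3 = 2.753e-22 J/K

2.753e-22


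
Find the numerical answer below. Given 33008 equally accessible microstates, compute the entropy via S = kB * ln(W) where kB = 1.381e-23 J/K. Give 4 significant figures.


Step 1: ln(W) = ln(33008) = 10.4
Step 2: S = kB * ln(W) = 1.381e-23 * 10.4
Step 3: S = 1.437e-22 J/K

1.437e-22


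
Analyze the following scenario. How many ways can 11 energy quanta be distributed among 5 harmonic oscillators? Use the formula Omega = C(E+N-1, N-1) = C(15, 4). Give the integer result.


Step 1: Use binomial coefficient C(15, 4)
Step 2: Numerator = 15! / 11!
Step 3: Denominator = 4!
Step 4: Omega = 1365

1365


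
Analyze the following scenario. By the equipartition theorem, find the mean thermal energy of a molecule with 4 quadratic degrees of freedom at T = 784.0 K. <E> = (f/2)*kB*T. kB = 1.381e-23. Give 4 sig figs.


Step 1: f/2 = 4/2 = 2
Step 2: kB*T = 1.381e-23 * 784.0 = 1.083e-20
Step 3: <E> = 2 * 1.083e-20 = 2.165e-20 J

2.165e-20


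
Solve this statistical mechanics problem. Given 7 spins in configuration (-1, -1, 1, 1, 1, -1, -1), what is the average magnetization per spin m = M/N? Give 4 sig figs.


Step 1: Count up spins (+1): 3, down spins (-1): 4
Step 2: Total magnetization M = 3 - 4 = -1
Step 3: m = M/N = -1/7 = -0.1429

-0.1429


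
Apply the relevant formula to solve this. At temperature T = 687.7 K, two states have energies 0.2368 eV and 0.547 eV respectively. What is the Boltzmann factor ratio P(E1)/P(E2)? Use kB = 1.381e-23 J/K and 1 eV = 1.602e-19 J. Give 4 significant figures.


Step 1: Compute energy difference dE = E1 - E2 = 0.2368 - 0.547 = -0.3102 eV
Step 2: Convert to Joules: dE_J = -0.3102 * 1.602e-19 = -4.969e-20 J
Step 3: Compute exponent = -dE_J / (kB * T) = -(-4.969e-20) / (1.381e-23 * 687.7) = 5.233
Step 4: P(E1)/P(E2) = exp(5.233) = 187.3

187.3


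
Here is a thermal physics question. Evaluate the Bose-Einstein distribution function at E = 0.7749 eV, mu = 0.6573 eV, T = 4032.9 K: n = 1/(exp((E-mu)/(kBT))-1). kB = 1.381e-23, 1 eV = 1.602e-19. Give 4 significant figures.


Step 1: (E - mu) = 0.1176 eV
Step 2: x = (E-mu)*eV/(kB*T) = 0.1176*1.602e-19/(1.381e-23*4032.9) = 0.3383
Step 3: exp(x) = 1.403
Step 4: n = 1/(exp(x)-1) = 2.484

2.484


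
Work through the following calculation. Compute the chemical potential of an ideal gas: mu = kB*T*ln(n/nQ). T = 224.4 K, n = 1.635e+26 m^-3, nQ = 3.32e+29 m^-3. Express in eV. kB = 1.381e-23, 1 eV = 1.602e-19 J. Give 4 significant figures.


Step 1: n/nQ = 1.635e+26/3.32e+29 = 0.0004925
Step 2: ln(n/nQ) = -7.616
Step 3: mu = kB*T*ln(n/nQ) = 3.099e-21*-7.616 = -2.36e-20 J
Step 4: Convert to eV: -2.36e-20/1.602e-19 = -0.1473 eV

-0.1473


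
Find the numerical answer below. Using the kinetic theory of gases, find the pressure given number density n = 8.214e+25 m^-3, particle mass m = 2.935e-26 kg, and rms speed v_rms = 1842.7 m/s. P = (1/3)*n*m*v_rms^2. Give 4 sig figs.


Step 1: v_rms^2 = 1842.7^2 = 3.396e+06
Step 2: n*m = 8.214e+25*2.935e-26 = 2.411
Step 3: P = (1/3)*2.411*3.396e+06 = 2.729e+06 Pa

2.729e+06


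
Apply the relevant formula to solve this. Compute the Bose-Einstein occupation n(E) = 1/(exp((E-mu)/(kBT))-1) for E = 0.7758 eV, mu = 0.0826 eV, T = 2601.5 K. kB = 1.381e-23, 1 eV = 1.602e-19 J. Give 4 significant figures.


Step 1: (E - mu) = 0.6932 eV
Step 2: x = (E-mu)*eV/(kB*T) = 0.6932*1.602e-19/(1.381e-23*2601.5) = 3.091
Step 3: exp(x) = 22
Step 4: n = 1/(exp(x)-1) = 0.04762

0.04762


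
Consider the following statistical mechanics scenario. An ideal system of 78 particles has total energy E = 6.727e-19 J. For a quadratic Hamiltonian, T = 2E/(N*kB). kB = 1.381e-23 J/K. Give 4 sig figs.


Step 1: Numerator = 2*E = 2*6.727e-19 = 1.345e-18 J
Step 2: Denominator = N*kB = 78*1.381e-23 = 1.077e-21
Step 3: T = 1.345e-18 / 1.077e-21 = 1249 K

1249


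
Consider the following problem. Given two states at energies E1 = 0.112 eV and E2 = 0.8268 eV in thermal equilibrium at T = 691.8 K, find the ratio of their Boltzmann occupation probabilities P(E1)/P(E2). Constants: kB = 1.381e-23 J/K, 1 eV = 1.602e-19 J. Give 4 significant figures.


Step 1: Compute energy difference dE = E1 - E2 = 0.112 - 0.8268 = -0.7148 eV
Step 2: Convert to Joules: dE_J = -0.7148 * 1.602e-19 = -1.145e-19 J
Step 3: Compute exponent = -dE_J / (kB * T) = -(-1.145e-19) / (1.381e-23 * 691.8) = 11.99
Step 4: P(E1)/P(E2) = exp(11.99) = 1.605e+05

1.605e+05


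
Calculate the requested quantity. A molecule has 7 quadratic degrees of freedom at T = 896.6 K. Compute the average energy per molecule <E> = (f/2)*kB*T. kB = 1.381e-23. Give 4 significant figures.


Step 1: f/2 = 7/2 = 3.5
Step 2: kB*T = 1.381e-23 * 896.6 = 1.238e-20
Step 3: <E> = 3.5 * 1.238e-20 = 4.334e-20 J

4.334e-20


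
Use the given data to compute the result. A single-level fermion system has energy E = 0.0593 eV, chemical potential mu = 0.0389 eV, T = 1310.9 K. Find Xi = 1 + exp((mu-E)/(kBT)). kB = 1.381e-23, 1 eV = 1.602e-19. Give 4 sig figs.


Step 1: (mu - E) = 0.0389 - 0.0593 = -0.0204 eV
Step 2: x = (mu-E)*eV/(kB*T) = -0.0204*1.602e-19/(1.381e-23*1310.9) = -0.1805
Step 3: exp(x) = 0.8348
Step 4: Xi = 1 + 0.8348 = 1.835

1.835


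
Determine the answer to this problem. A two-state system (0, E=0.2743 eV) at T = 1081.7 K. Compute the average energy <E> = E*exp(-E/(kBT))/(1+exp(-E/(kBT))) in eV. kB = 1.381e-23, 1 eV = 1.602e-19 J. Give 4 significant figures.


Step 1: beta*E = 0.2743*1.602e-19/(1.381e-23*1081.7) = 2.942
Step 2: exp(-beta*E) = 0.05278
Step 3: <E> = 0.2743*0.05278/(1+0.05278) = 0.01375 eV

0.01375


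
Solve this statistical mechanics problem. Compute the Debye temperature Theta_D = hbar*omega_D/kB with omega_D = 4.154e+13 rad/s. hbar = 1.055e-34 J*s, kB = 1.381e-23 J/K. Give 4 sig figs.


Step 1: hbar*omega_D = 1.055e-34 * 4.154e+13 = 4.382e-21 J
Step 2: Theta_D = 4.382e-21 / 1.381e-23
Step 3: Theta_D = 317.3 K

317.3


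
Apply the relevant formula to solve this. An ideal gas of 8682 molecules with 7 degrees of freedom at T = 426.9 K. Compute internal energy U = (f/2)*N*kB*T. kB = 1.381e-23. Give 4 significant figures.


Step 1: f/2 = 7/2 = 3.5
Step 2: N*kB*T = 8682*1.381e-23*426.9 = 5.118e-17
Step 3: U = 3.5 * 5.118e-17 = 1.791e-16 J

1.791e-16


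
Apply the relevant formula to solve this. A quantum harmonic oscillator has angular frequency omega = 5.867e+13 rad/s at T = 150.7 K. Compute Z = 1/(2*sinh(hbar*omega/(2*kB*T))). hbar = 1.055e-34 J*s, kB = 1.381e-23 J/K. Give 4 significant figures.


Step 1: Compute x = hbar*omega/(kB*T) = 1.055e-34*5.867e+13/(1.381e-23*150.7) = 2.974
Step 2: x/2 = 1.487
Step 3: sinh(x/2) = 2.099
Step 4: Z = 1/(2*2.099) = 0.2382

0.2382


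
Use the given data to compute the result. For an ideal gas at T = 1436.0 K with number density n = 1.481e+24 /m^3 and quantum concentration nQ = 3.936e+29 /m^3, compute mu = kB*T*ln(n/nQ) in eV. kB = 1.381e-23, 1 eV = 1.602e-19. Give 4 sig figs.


Step 1: n/nQ = 1.481e+24/3.936e+29 = 3.763e-06
Step 2: ln(n/nQ) = -12.49
Step 3: mu = kB*T*ln(n/nQ) = 1.983e-20*-12.49 = -2.477e-19 J
Step 4: Convert to eV: -2.477e-19/1.602e-19 = -1.546 eV

-1.546


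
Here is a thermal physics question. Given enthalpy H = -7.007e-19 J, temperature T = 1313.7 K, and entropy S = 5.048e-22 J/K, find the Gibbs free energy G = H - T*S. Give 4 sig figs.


Step 1: T*S = 1313.7 * 5.048e-22 = 6.632e-19 J
Step 2: G = H - T*S = -7.007e-19 - 6.632e-19
Step 3: G = -1.364e-18 J

-1.364e-18


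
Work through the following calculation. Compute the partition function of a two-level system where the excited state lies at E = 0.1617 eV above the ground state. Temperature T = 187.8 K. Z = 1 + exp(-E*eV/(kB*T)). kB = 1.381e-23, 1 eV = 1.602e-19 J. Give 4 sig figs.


Step 1: Compute beta*E = E*eV/(kB*T) = 0.1617*1.602e-19/(1.381e-23*187.8) = 9.988
Step 2: exp(-beta*E) = exp(-9.988) = 4.594e-05
Step 3: Z = 1 + 4.594e-05 = 1

1


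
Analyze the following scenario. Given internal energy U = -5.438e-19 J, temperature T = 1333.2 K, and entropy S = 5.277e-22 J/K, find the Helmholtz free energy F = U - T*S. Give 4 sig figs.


Step 1: T*S = 1333.2 * 5.277e-22 = 7.035e-19 J
Step 2: F = U - T*S = -5.438e-19 - 7.035e-19
Step 3: F = -1.247e-18 J

-1.247e-18


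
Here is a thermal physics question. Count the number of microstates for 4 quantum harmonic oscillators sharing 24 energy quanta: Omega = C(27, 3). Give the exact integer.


Step 1: Use binomial coefficient C(27, 3)
Step 2: Numerator = 27! / 24!
Step 3: Denominator = 3!
Step 4: Omega = 2925

2925


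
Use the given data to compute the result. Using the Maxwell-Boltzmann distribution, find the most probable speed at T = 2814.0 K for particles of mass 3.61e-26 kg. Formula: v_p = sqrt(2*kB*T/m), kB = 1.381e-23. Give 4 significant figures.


Step 1: Numerator = 2*kB*T = 2*1.381e-23*2814.0 = 7.772e-20
Step 2: Ratio = 7.772e-20 / 3.61e-26 = 2.153e+06
Step 3: v_p = sqrt(2.153e+06) = 1467 m/s

1467


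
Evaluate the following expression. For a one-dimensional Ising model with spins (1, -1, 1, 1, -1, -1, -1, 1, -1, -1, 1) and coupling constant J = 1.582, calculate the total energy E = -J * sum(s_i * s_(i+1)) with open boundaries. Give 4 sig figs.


Step 1: Nearest-neighbor products: -1, -1, 1, -1, 1, 1, -1, -1, 1, -1
Step 2: Sum of products = -2
Step 3: E = -1.582 * -2 = 3.164

3.164


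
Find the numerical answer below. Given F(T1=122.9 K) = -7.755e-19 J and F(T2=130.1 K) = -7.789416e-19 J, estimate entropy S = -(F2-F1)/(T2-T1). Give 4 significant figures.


Step 1: dF = F2 - F1 = -7.789416e-19 - (-7.755e-19) = -3.4416e-21 J
Step 2: dT = T2 - T1 = 130.1 - 122.9 = 7.2 K
Step 3: S = -dF/dT = -(-3.4416e-21)/7.2 = 4.78e-22 J/K

4.78e-22


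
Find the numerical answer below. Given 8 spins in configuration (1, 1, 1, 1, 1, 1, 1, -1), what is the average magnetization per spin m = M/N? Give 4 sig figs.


Step 1: Count up spins (+1): 7, down spins (-1): 1
Step 2: Total magnetization M = 7 - 1 = 6
Step 3: m = M/N = 6/8 = 0.75

0.75


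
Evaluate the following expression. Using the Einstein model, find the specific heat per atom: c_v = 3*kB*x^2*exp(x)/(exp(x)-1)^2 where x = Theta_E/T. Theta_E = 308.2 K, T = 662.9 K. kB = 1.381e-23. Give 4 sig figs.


Step 1: x = Theta_E/T = 308.2/662.9 = 0.4649
Step 2: x^2 = 0.2162
Step 3: exp(x) = 1.592
Step 4: c_v = 3*1.381e-23*0.2162*1.592/(1.592-1)^2 = 4.069e-23

4.069e-23


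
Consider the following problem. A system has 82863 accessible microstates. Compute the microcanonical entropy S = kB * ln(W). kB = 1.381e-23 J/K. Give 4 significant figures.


Step 1: ln(W) = ln(82863) = 11.32
Step 2: S = kB * ln(W) = 1.381e-23 * 11.32
Step 3: S = 1.564e-22 J/K

1.564e-22


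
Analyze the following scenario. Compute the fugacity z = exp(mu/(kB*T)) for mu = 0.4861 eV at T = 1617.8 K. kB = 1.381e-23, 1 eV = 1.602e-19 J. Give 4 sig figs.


Step 1: Convert mu to Joules: 0.4861*1.602e-19 = 7.787e-20 J
Step 2: kB*T = 1.381e-23*1617.8 = 2.234e-20 J
Step 3: mu/(kB*T) = 3.486
Step 4: z = exp(3.486) = 32.64

32.64


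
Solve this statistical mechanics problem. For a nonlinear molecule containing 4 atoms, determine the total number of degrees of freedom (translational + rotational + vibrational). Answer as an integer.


Step 1: Translational DOF = 3
Step 2: Rotational DOF (nonlinear) = 3
Step 3: Vibrational DOF = 3*4 - 6 = 6
Step 4: Total = 3 + 3 + 6 = 12

12


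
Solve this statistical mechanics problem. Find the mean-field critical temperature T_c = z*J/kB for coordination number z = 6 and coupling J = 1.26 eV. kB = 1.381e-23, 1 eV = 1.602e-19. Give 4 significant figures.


Step 1: z*J = 6*1.26 = 7.56 eV
Step 2: Convert to Joules: 7.56*1.602e-19 = 1.211e-18 J
Step 3: T_c = 1.211e-18 / 1.381e-23 = 8.77e+04 K

8.77e+04


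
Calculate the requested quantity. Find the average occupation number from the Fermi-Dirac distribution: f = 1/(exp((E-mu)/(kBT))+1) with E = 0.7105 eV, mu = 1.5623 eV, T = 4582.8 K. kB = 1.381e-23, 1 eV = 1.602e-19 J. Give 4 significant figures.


Step 1: (E - mu) = 0.7105 - 1.5623 = -0.8518 eV
Step 2: Convert: (E-mu)*eV = -1.365e-19 J
Step 3: x = (E-mu)*eV/(kB*T) = -2.156
Step 4: f = 1/(exp(-2.156)+1) = 0.8962

0.8962


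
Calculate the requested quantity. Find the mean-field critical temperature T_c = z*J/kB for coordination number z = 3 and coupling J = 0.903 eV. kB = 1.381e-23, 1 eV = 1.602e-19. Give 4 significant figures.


Step 1: z*J = 3*0.903 = 2.709 eV
Step 2: Convert to Joules: 2.709*1.602e-19 = 4.34e-19 J
Step 3: T_c = 4.34e-19 / 1.381e-23 = 3.143e+04 K

3.143e+04


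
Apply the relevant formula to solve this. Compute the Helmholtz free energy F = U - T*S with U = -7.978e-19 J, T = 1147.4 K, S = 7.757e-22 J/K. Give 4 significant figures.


Step 1: T*S = 1147.4 * 7.757e-22 = 8.9e-19 J
Step 2: F = U - T*S = -7.978e-19 - 8.9e-19
Step 3: F = -1.688e-18 J

-1.688e-18


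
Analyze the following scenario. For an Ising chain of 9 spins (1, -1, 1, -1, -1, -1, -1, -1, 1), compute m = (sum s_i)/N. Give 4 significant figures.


Step 1: Count up spins (+1): 3, down spins (-1): 6
Step 2: Total magnetization M = 3 - 6 = -3
Step 3: m = M/N = -3/9 = -0.3333

-0.3333


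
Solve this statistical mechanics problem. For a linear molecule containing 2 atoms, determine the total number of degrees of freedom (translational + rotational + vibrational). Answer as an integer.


Step 1: Translational DOF = 3
Step 2: Rotational DOF (linear) = 2
Step 3: Vibrational DOF = 3*2 - 5 = 1
Step 4: Total = 3 + 2 + 1 = 6

6


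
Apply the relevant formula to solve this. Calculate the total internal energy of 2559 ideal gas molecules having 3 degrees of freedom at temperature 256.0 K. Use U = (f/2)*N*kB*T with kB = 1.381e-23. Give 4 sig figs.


Step 1: f/2 = 3/2 = 1.5
Step 2: N*kB*T = 2559*1.381e-23*256.0 = 9.047e-18
Step 3: U = 1.5 * 9.047e-18 = 1.357e-17 J

1.357e-17


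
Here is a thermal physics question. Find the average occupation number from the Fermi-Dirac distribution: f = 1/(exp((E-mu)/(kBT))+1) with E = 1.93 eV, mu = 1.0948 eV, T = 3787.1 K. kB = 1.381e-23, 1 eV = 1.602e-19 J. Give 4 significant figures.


Step 1: (E - mu) = 1.93 - 1.0948 = 0.8352 eV
Step 2: Convert: (E-mu)*eV = 1.338e-19 J
Step 3: x = (E-mu)*eV/(kB*T) = 2.558
Step 4: f = 1/(exp(2.558)+1) = 0.07187

0.07187


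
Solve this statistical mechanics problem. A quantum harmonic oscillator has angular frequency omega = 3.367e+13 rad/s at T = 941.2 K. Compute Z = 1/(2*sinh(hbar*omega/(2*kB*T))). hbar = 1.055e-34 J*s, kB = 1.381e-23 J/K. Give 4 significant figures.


Step 1: Compute x = hbar*omega/(kB*T) = 1.055e-34*3.367e+13/(1.381e-23*941.2) = 0.2733
Step 2: x/2 = 0.1366
Step 3: sinh(x/2) = 0.1371
Step 4: Z = 1/(2*0.1371) = 3.648

3.648


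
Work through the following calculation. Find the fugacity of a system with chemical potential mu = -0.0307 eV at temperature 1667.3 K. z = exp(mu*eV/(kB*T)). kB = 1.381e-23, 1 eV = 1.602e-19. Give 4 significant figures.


Step 1: Convert mu to Joules: -0.0307*1.602e-19 = -4.918e-21 J
Step 2: kB*T = 1.381e-23*1667.3 = 2.303e-20 J
Step 3: mu/(kB*T) = -0.2136
Step 4: z = exp(-0.2136) = 0.8077

0.8077


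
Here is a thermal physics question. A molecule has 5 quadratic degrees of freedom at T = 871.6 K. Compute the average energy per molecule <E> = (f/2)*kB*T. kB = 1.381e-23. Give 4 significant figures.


Step 1: f/2 = 5/2 = 2.5
Step 2: kB*T = 1.381e-23 * 871.6 = 1.204e-20
Step 3: <E> = 2.5 * 1.204e-20 = 3.009e-20 J

3.009e-20


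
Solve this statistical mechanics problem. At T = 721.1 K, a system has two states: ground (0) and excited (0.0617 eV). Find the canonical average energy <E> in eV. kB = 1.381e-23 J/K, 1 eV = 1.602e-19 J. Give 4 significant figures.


Step 1: beta*E = 0.0617*1.602e-19/(1.381e-23*721.1) = 0.9926
Step 2: exp(-beta*E) = 0.3706
Step 3: <E> = 0.0617*0.3706/(1+0.3706) = 0.01668 eV

0.01668
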